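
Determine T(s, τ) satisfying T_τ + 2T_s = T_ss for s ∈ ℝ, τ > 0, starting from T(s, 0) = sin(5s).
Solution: Moving frame: η = s - 2τ, σ = τ, T = u(η,σ), so T_τ = u_σ - 2u_η and T_ss = u_ηη.
Hence T_τ + 2T_s = u_σ and the PDE becomes the heat equation u_σ = u_ηη on η ∈ ℝ.
Initial data: u(η,0) = T(η,0) = sin(5η). Each mode sin(nη) decays as exp(-n²σ) on ℝ, so u(η,σ) = Σ c_n exp(-n²σ) sin(nη) with c_5=1: u(η,σ) = exp(-25σ)sin(5η).
Substituting back: T(s,τ) = u(s - 2τ, τ).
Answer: T(s, τ) = exp(-25τ)sin(5s - 10τ)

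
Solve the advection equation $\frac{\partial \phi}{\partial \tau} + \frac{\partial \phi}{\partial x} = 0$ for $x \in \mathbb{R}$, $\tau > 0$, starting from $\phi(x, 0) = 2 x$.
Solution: By characteristics ($dx/d\tau = 1$), $\phi(x,\tau) = f(x - \tau)$ with $f = \phi( \cdot , 0)$.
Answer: $\phi(x, \tau) = -2 \tau + 2 x$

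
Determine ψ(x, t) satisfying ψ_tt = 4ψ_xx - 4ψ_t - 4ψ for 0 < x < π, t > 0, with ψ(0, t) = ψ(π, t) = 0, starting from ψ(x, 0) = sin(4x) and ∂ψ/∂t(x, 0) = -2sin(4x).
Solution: Substitute ψ = exp(-2t)u.
Then ψ_t = exp(-2t)(u_t - 2u), ψ_tt = exp(-2t)(u_tt - 4u_t + 4u), ψ_xx = exp(-2t)u_xx; substituting and dividing by exp(-2t), the lower-order terms cancel: u_tt = 4u_xx (standard wave equation).
Data for u: u(x,0) = ψ(x,0) = sin(4x); u_t(x,0) = ψ_t(x,0) + 2ψ(x,0) = 0. The boundary conditions carry over: u(0,t) = u(π,t) = 0.
Separating variables: u = Σ [A_n cos(ω_n t) + B_n sin(ω_n t)] sin(nx), ω_n = 2n. From ICs: A_4=1.
So u(x,t) = sin(4x)cos(8t), and ψ(x,t) = exp(-2t)u(x,t).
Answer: ψ(x, t) = exp(-2t)sin(4x)cos(8t)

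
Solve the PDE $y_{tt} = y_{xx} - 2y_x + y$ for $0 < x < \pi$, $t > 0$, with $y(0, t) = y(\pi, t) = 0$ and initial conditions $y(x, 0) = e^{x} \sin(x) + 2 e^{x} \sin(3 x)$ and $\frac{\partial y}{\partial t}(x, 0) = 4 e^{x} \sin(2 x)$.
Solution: Substitute $y = e^{x}u$.
Then $y_x = e^{x}(u_x + u)$, $y_{xx} = e^{x}(u_{xx} + 2u_x + u)$, $y_{tt} = e^{x}u_{tt}$; substituting and dividing by $e^{x}$, the lower-order terms cancel: $u_{tt} = u_{xx}$ (standard wave equation).
Data for $u$: $u(x,0) = e^{-x}y(x,0) = \sin(x) + 2 \sin(3 x)$; $u_t(x,0) = e^{-x}y_t(x,0) = 4 \sin(2 x)$. The boundary conditions carry over: $u(0,t) = u(\pi,t) = 0$.
Separating variables: $u = \sum [A_n \cos(\omega_n t) + B_n \sin(\omega_n t)] \sin(nx)$, $\omega_n = n$. From ICs ($B_n$ = velocity coefficient / $\omega_n$): $A_1=1, A_3=2, B_2=2$.
So $u(x,t) = 2 \sin(2 t) \sin(2 x) + \sin(x) \cos(t) + 2 \sin(3 x) \cos(3 t)$, and $y(x,t) = e^{x}u(x,t)$.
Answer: $y(x, t) = 2 e^{x} \sin(2 t) \sin(2 x) + e^{x} \sin(x) \cos(t) + 2 e^{x} \sin(3 x) \cos(3 t)$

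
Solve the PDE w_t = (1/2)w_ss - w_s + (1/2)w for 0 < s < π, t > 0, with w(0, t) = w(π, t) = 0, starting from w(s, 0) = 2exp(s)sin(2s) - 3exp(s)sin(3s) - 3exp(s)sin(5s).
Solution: Substitute w = exp(s)u.
Then w_s = exp(s)(u_s + u), w_ss = exp(s)(u_ss + 2u_s + u), w_t = exp(s)u_t; substituting and dividing by exp(s), the lower-order terms cancel: u_t = (1/2)u_ss (standard heat equation).
Data for u: u(s,0) = exp(-s)w(s,0) = 2sin(2s) - 3sin(3s) - 3sin(5s). The boundary conditions carry over: u(0,t) = u(π,t) = 0.
Separating variables: u = Σ c_n exp(-n²t/2) sin(ns). From u(s,0) = 2sin(2s) - 3sin(3s) - 3sin(5s): c_2=2, c_3=-3, c_5=-3.
So u(s,t) = 2exp(-2t)sin(2s) - 3exp(-9t/2)sin(3s) - 3exp(-25t/2)sin(5s), and w(s,t) = exp(s)u(s,t).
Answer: w(s, t) = 2exp(s)exp(-2t)sin(2s) - 3exp(s)exp(-9t/2)sin(3s) - 3exp(s)exp(-25t/2)sin(5s)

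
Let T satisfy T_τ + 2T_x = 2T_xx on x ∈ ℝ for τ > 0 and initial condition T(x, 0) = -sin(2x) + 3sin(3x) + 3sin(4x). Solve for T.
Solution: Moving frame: η = x - 2τ, σ = τ, T = u(η,σ), so T_τ = u_σ - 2u_η and T_xx = u_ηη.
Hence T_τ + 2T_x = u_σ and the PDE becomes the heat equation u_σ = 2u_ηη on η ∈ ℝ.
Initial data: u(η,0) = T(η,0) = -sin(2η) + 3sin(3η) + 3sin(4η). Each mode sin(nη) decays as exp(-2n²σ) on ℝ, so u(η,σ) = Σ c_n exp(-2n²σ) sin(nη) with c_2=-1, c_3=3, c_4=3: u(η,σ) = -exp(-8σ)sin(2η) + 3exp(-18σ)sin(3η) + 3exp(-32σ)sin(4η).
Substituting back: T(x,τ) = u(x - 2τ, τ).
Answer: T(x, τ) = -exp(-8τ)sin(2x - 4τ) + 3exp(-18τ)sin(3x - 6τ) + 3exp(-32τ)sin(4x - 8τ)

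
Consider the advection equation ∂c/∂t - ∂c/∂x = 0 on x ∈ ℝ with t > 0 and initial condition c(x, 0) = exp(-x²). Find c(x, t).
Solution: By method of characteristics (waves move left with speed 1):
Along characteristics x + t = const, c is constant, so c(x,t) = f(x + t) with f = c(·, 0).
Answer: c(x, t) = exp(-(t + x)²)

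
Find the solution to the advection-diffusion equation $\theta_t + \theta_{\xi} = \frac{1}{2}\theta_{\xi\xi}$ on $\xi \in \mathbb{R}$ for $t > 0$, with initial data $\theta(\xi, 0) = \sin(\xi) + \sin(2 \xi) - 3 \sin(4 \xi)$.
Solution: Change to a moving frame: let $\eta = \xi - t$, $\sigma = t$ and write $\theta(\xi,t) = u(\eta,\sigma)$.
By the chain rule $\theta_t = u_{\sigma} - u_{\eta}$, $\theta_{\xi} = u_{\eta}$, $\theta_{\xi\xi} = u_{\eta\eta}$.
Then $\theta_t + \theta_{\xi} = u_{\sigma}$: the advection term cancels and the PDE becomes the heat equation $u_{\sigma} = \frac{1}{2}u_{\eta\eta}$ on $\eta \in \mathbb{R}$.
Initial data: $u(\eta,0) = \theta(\eta,0) = \sin(\eta) + \sin(2 \eta) - 3 \sin(4 \eta)$.
On $\eta \in \mathbb{R}$ each mode satisfies $(\sin(n\eta))'' = -n^2 \sin(n\eta)$, so $e^{-n^2\sigma/2} \sin(n\eta)$ solves the heat equation; by superposition $u(\eta,\sigma) = \sum c_n e^{-n^2\sigma/2} \sin(n\eta)$.
Reading off the coefficients: $c_1=1, c_2=1, c_4=-3$, so $u(\eta,\sigma) = e^{-2 \sigma} \sin(2 \eta) - 3 e^{-8 \sigma} \sin(4 \eta) + e^{-\sigma/2} \sin(\eta)$.
Substituting back $\eta = \xi - t$, $\sigma = t$: $\theta(\xi,t) = u(\xi - t, t)$.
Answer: $\theta(\xi, t) = e^{-2 t} \sin(2 \xi - 2 t) - 3 e^{-8 t} \sin(4 \xi - 4 t) + e^{-t/2} \sin(\xi - t)$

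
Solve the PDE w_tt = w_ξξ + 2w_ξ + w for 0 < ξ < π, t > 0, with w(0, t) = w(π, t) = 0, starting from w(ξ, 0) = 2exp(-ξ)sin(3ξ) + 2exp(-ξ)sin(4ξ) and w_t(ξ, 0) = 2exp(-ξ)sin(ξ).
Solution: Substitute w = exp(-ξ)u, i.e. u = exp(ξ)w.
By the product rule, w_ξ = exp(-ξ)(u_ξ - u), w_ξξ = exp(-ξ)(u_ξξ - 2u_ξ + u), w_tt = exp(-ξ)u_tt.
Substituting into the PDE and dividing by exp(-ξ): u_tt = (u_ξξ - 2u_ξ + u) + 2(u_ξ - u) + u.
The lower-order terms cancel, leaving the standard wave equation u_tt = u_ξξ.
Initial data for u: u(ξ,0) = exp(ξ)w(ξ,0) = 2sin(3ξ) + 2sin(4ξ); u_t(ξ,0) = exp(ξ)w_t(ξ,0) = 2sin(ξ). The boundary conditions carry over: u(0,t) = u(π,t) = 0.
Solve for u:
  Using separation of variables u = X(ξ)T(t):
  Eigenfunctions: sin(nξ), n = 1, 2, 3, ...
  General solution: u(ξ, t) = Σ [A_n cos(n t) + B_n sin(n t)] sin(nξ)
  From u(ξ,0) = 2sin(3ξ) + 2sin(4ξ): A_3=2, A_4=2. From u_t(ξ,0) = 2sin(ξ), using u_t(ξ,0) = Σ ω_n B_n sin(nξ) with ω_n = n: B_1 = 2/1 = 2.
Hence u(ξ,t) = 2sin(t)sin(ξ) + 2sin(3ξ)cos(3t) + 2sin(4ξ)cos(4t).
Transform back: w(ξ,t) = exp(-ξ)u(ξ,t).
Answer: w(ξ, t) = 2exp(-ξ)sin(t)sin(ξ) + 2exp(-ξ)sin(3ξ)cos(3t) + 2exp(-ξ)sin(4ξ)cos(4t)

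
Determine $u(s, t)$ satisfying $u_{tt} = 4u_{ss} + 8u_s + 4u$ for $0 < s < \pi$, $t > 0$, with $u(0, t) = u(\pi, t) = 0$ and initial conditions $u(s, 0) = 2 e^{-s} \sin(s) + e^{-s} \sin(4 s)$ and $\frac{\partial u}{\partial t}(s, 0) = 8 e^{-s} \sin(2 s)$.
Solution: Substitute $u = e^{-s}w$.
Then $u_s = e^{-s}(w_s - w)$, $u_{ss} = e^{-s}(w_{ss} - 2w_s + w)$, $u_{tt} = e^{-s}w_{tt}$; substituting and dividing by $e^{-s}$, the lower-order terms cancel: $w_{tt} = 4w_{ss}$ (standard wave equation).
Data for $w$: $w(s,0) = e^{s}u(s,0) = 2 \sin(s) + \sin(4 s)$; $w_t(s,0) = e^{s}u_t(s,0) = 8 \sin(2 s)$. The boundary conditions carry over: $w(0,t) = w(\pi,t) = 0$.
Separating variables: $w = \sum [A_n \cos(\omega_n t) + B_n \sin(\omega_n t)] \sin(ns)$, $\omega_n = 2n$. From ICs ($B_n$ = velocity coefficient / $\omega_n$): $A_1=2, A_4=1, B_2=2$.
So $w(s,t) = 2 \sin(s) \cos(2 t) + 2 \sin(2 s) \sin(4 t) + \sin(4 s) \cos(8 t)$, and $u(s,t) = e^{-s}w(s,t)$.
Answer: $u(s, t) = 2 e^{-s} \sin(s) \cos(2 t) + 2 e^{-s} \sin(2 s) \sin(4 t) + e^{-s} \sin(4 s) \cos(8 t)$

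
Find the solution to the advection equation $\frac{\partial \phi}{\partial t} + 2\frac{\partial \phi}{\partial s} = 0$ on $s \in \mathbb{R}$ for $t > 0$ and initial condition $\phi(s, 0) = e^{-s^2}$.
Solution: By method of characteristics (waves move right with speed 2):
Along characteristics $s - 2t =$ const, $\phi$ is constant, so $\phi(s,t) = f(s - 2t)$ with $f = \phi( \cdot , 0)$.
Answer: $\phi(s, t) = e^{-(s - 2 t)^2}$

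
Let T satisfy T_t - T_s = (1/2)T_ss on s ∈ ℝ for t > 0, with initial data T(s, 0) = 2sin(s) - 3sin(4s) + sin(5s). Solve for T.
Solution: Moving frame: η = s + t, σ = t, T = u(η,σ), so T_t = u_σ + u_η and T_ss = u_ηη.
Hence T_t - T_s = u_σ and the PDE becomes the heat equation u_σ = (1/2)u_ηη on η ∈ ℝ.
Initial data: u(η,0) = T(η,0) = 2sin(η) - 3sin(4η) + sin(5η). Each mode sin(nη) decays as exp(-n²σ/2) on ℝ, so u(η,σ) = Σ c_n exp(-n²σ/2) sin(nη) with c_1=2, c_4=-3, c_5=1: u(η,σ) = -3exp(-8σ)sin(4η) + 2exp(-σ/2)sin(η) + exp(-25σ/2)sin(5η).
Substituting back: T(s,t) = u(s + t, t).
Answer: T(s, t) = -3exp(-8t)sin(4s + 4t) + 2exp(-t/2)sin(s + t) + exp(-25t/2)sin(5s + 5t)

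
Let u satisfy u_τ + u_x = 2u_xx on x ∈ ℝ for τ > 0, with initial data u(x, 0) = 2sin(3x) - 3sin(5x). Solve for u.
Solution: Change to a moving frame: let η = x - τ, σ = τ and write u(x,τ) = w(η,σ).
By the chain rule u_τ = w_σ - w_η, u_x = w_η, u_xx = w_ηη.
Then u_τ + u_x = w_σ: the advection term cancels and the PDE becomes the heat equation w_σ = 2w_ηη on η ∈ ℝ.
Initial data: w(η,0) = u(η,0) = 2sin(3η) - 3sin(5η).
On η ∈ ℝ each mode satisfies (sin(nη))″ = -n² sin(nη), so exp(-2n²σ) sin(nη) solves the heat equation; by superposition w(η,σ) = Σ c_n exp(-2n²σ) sin(nη).
Reading off the coefficients: c_3=2, c_5=-3, so w(η,σ) = 2exp(-18σ)sin(3η) - 3exp(-50σ)sin(5η).
Substituting back η = x - τ, σ = τ: u(x,τ) = w(x - τ, τ).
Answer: u(x, τ) = 2exp(-18τ)sin(3x - 3τ) - 3exp(-50τ)sin(5x - 5τ)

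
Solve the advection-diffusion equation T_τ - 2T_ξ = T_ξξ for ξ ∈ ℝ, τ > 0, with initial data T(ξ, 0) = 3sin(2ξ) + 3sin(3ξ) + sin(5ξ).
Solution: Change to a moving frame: let η = ξ + 2τ, σ = τ and write T(ξ,τ) = u(η,σ).
By the chain rule T_τ = u_σ + 2u_η, T_ξ = u_η, T_ξξ = u_ηη.
Then T_τ - 2T_ξ = u_σ: the advection term cancels and the PDE becomes the heat equation u_σ = u_ηη on η ∈ ℝ.
Initial data: u(η,0) = T(η,0) = 3sin(2η) + 3sin(3η) + sin(5η).
On η ∈ ℝ each mode satisfies (sin(nη))″ = -n² sin(nη), so exp(-n²σ) sin(nη) solves the heat equation; by superposition u(η,σ) = Σ c_n exp(-n²σ) sin(nη).
Reading off the coefficients: c_2=3, c_3=3, c_5=1, so u(η,σ) = 3exp(-4σ)sin(2η) + 3exp(-9σ)sin(3η) + exp(-25σ)sin(5η).
Substituting back η = ξ + 2τ, σ = τ: T(ξ,τ) = u(ξ + 2τ, τ).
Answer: T(ξ, τ) = 3exp(-4τ)sin(2ξ + 4τ) + 3exp(-9τ)sin(3ξ + 6τ) + exp(-25τ)sin(5ξ + 10τ)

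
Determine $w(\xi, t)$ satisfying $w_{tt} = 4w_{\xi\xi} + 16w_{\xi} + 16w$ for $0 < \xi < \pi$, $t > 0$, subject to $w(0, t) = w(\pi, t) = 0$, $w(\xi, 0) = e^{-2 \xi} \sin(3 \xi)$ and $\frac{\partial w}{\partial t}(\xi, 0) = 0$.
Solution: Substitute $w = e^{-2\xi}u$, i.e. $u = e^{2\xi}w$.
By the product rule, $w_{\xi} = e^{-2\xi}(u_{\xi} - 2u)$, $w_{\xi\xi} = e^{-2\xi}(u_{\xi\xi} - 4u_{\xi} + 4u)$, $w_{tt} = e^{-2\xi}u_{tt}$.
Substituting into the PDE and dividing by $e^{-2\xi}$: $u_{tt} = 4(u_{\xi\xi} - 4u_{\xi} + 4u) + 16(u_{\xi} - 2u) + 16u$.
The lower-order terms cancel, leaving the standard wave equation $u_{tt} = 4u_{\xi\xi}$.
Initial data for $u$: $u(\xi,0) = e^{2\xi}w(\xi,0) = \sin(3 \xi)$; $u_t(\xi,0) = e^{2\xi}w_t(\xi,0) = 0$. The boundary conditions carry over: $u(0,t) = u(\pi,t) = 0$.
Solve for $u$:
  Using separation of variables $u = X(\xi)T(t)$:
  Eigenfunctions: $\sin(n\xi)$, $n = 1, 2, 3, \ldots$
  General solution: $u(\xi, t) = \sum [A_n \cos(2n t) + B_n \sin(2n t)] \sin(n\xi)$
  From $u(\xi,0) = \sin(3 \xi)$: $A_3=1$. From $u_t(\xi,0) = 0$: all $B_n = 0$.
Hence $u(\xi,t) = \sin(3 \xi) \cos(6 t)$.
Transform back: $w(\xi,t) = e^{-2\xi}u(\xi,t)$.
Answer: $w(\xi, t) = e^{-2 \xi} \sin(3 \xi) \cos(6 t)$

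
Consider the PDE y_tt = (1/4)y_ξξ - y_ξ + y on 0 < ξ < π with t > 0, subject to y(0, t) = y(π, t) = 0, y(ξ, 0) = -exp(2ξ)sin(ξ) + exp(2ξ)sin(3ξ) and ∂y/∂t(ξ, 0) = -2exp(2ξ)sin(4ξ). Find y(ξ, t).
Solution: Substitute y = exp(2ξ)u, i.e. u = exp(-2ξ)y.
By the product rule, y_ξ = exp(2ξ)(u_ξ + 2u), y_ξξ = exp(2ξ)(u_ξξ + 4u_ξ + 4u), y_tt = exp(2ξ)u_tt.
Substituting into the PDE and dividing by exp(2ξ): u_tt = (1/4)(u_ξξ + 4u_ξ + 4u) - (u_ξ + 2u) + u.
The lower-order terms cancel, leaving the standard wave equation u_tt = (1/4)u_ξξ.
Initial data for u: u(ξ,0) = exp(-2ξ)y(ξ,0) = -sin(ξ) + sin(3ξ); u_t(ξ,0) = exp(-2ξ)y_t(ξ,0) = -2sin(4ξ). The boundary conditions carry over: u(0,t) = u(π,t) = 0.
Solve for u:
  Using separation of variables u = X(ξ)T(t):
  Eigenfunctions: sin(nξ), n = 1, 2, 3, ...
  General solution: u(ξ, t) = Σ [A_n cos(n t/2) + B_n sin(n t/2)] sin(nξ)
  From u(ξ,0) = -sin(ξ) + sin(3ξ): A_1=-1, A_3=1. From u_t(ξ,0) = -2sin(4ξ), using u_t(ξ,0) = Σ ω_n B_n sin(nξ) with ω_n = n/2: B_4 = (-2)/2 = -1.
Hence u(ξ,t) = -sin(2t)sin(4ξ) - sin(ξ)cos(t/2) + sin(3ξ)cos(3t/2).
Transform back: y(ξ,t) = exp(2ξ)u(ξ,t).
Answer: y(ξ, t) = -exp(2ξ)sin(2t)sin(4ξ) - exp(2ξ)sin(ξ)cos(t/2) + exp(2ξ)sin(3ξ)cos(3t/2)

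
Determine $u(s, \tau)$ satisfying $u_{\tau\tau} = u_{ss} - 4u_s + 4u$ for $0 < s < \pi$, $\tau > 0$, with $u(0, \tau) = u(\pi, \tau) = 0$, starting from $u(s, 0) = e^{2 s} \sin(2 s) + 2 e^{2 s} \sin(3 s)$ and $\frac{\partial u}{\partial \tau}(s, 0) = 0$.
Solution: Substitute $u = e^{2s}w$.
Then $u_s = e^{2s}(w_s + 2w)$, $u_{ss} = e^{2s}(w_{ss} + 4w_s + 4w)$, $u_{\tau\tau} = e^{2s}w_{\tau\tau}$; substituting and dividing by $e^{2s}$, the lower-order terms cancel: $w_{\tau\tau} = w_{ss}$ (standard wave equation).
Data for $w$: $w(s,0) = e^{-2s}u(s,0) = \sin(2 s) + 2 \sin(3 s)$; $w_{\tau}(s,0) = e^{-2s}u_{\tau}(s,0) = 0$. The boundary conditions carry over: $w(0,\tau) = w(\pi,\tau) = 0$.
Separating variables: $w = \sum [A_n \cos(\omega_n \tau) + B_n \sin(\omega_n \tau)] \sin(ns)$, $\omega_n = n$. From ICs: $A_2=1, A_3=2$.
So $w(s,\tau) = \sin(2 s) \cos(2 \tau) + 2 \sin(3 s) \cos(3 \tau)$, and $u(s,\tau) = e^{2s}w(s,\tau)$.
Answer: $u(s, \tau) = e^{2 s} \sin(2 s) \cos(2 \tau) + 2 e^{2 s} \sin(3 s) \cos(3 \tau)$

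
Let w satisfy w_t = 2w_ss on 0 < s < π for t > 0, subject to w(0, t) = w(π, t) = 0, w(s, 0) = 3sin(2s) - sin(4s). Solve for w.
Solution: Using separation of variables w = X(s)T(t):
Eigenfunctions: sin(ns), n = 1, 2, 3, ...
General solution: w(s, t) = Σ c_n sin(ns) exp(-2n² t)
Matching w(s,0) = 3sin(2s) - sin(4s) term by term: c_2=3, c_4=-1.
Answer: w(s, t) = 3exp(-8t)sin(2s) - exp(-32t)sin(4s)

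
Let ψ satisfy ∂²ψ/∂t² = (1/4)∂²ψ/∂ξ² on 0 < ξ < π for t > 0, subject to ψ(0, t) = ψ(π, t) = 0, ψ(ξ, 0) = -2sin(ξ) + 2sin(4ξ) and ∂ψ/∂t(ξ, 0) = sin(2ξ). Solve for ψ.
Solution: Using separation of variables ψ = X(ξ)T(t):
Eigenfunctions: sin(nξ), n = 1, 2, 3, ...
General solution: ψ(ξ, t) = Σ [A_n cos(n t/2) + B_n sin(n t/2)] sin(nξ)
From ψ(ξ,0) = -2sin(ξ) + 2sin(4ξ): A_1=-2, A_4=2. From ψ_t(ξ,0) = sin(2ξ), using ψ_t(ξ,0) = Σ ω_n B_n sin(nξ) with ω_n = n/2: B_2 = 1/1 = 1.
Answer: ψ(ξ, t) = sin(t)sin(2ξ) - 2sin(ξ)cos(t/2) + 2sin(4ξ)cos(2t)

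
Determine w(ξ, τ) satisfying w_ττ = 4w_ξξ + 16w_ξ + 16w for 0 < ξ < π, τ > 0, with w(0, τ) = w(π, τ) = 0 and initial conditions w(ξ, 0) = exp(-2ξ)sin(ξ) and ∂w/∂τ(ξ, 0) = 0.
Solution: Substitute w = exp(-2ξ)u, i.e. u = exp(2ξ)w.
By the product rule, w_ξ = exp(-2ξ)(u_ξ - 2u), w_ξξ = exp(-2ξ)(u_ξξ - 4u_ξ + 4u), w_ττ = exp(-2ξ)u_ττ.
Substituting into the PDE and dividing by exp(-2ξ): u_ττ = 4(u_ξξ - 4u_ξ + 4u) + 16(u_ξ - 2u) + 16u.
The lower-order terms cancel, leaving the standard wave equation u_ττ = 4u_ξξ.
Initial data for u: u(ξ,0) = exp(2ξ)w(ξ,0) = sin(ξ); u_τ(ξ,0) = exp(2ξ)w_τ(ξ,0) = 0. The boundary conditions carry over: u(0,τ) = u(π,τ) = 0.
Solve for u:
  Using separation of variables u = X(ξ)T(τ):
  Eigenfunctions: sin(nξ), n = 1, 2, 3, ...
  General solution: u(ξ, τ) = Σ [A_n cos(2n τ) + B_n sin(2n τ)] sin(nξ)
  From u(ξ,0) = sin(ξ): A_1=1. From u_τ(ξ,0) = 0: all B_n = 0.
Hence u(ξ,τ) = sin(ξ)cos(2τ).
Transform back: w(ξ,τ) = exp(-2ξ)u(ξ,τ).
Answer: w(ξ, τ) = exp(-2ξ)sin(ξ)cos(2τ)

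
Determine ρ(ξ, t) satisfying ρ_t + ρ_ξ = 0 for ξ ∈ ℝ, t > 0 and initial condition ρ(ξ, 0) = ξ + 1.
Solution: By method of characteristics (waves move right with speed 1):
Along characteristics ξ - t = const, ρ is constant, so ρ(ξ,t) = f(ξ - t) with f = ρ(·, 0).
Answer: ρ(ξ, t) = -t + ξ + 1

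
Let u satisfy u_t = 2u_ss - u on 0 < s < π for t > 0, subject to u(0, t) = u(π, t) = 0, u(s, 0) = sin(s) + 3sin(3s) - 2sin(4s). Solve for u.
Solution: Substitute u = exp(-t)w, i.e. w = exp(t)u.
By the product rule, u_t = exp(-t)(w_t - w), u_ss = exp(-t)w_ss.
Substituting into the PDE and dividing by exp(-t): w_t - w = 2w_ss - w.
The lower-order terms cancel, leaving the standard heat equation w_t = 2w_ss.
Initial data for w: w(s,0) = u(s,0) = sin(s) + 3sin(3s) - 2sin(4s). The boundary conditions carry over: w(0,t) = w(π,t) = 0.
Solve for w:
  Using separation of variables w = X(s)T(t):
  Eigenfunctions: sin(ns), n = 1, 2, 3, ...
  General solution: w(s, t) = Σ c_n sin(ns) exp(-2n² t)
  Matching w(s,0) = sin(s) + 3sin(3s) - 2sin(4s) term by term: c_1=1, c_3=3, c_4=-2.
Hence w(s,t) = exp(-2t)sin(s) + 3exp(-18t)sin(3s) - 2exp(-32t)sin(4s).
Transform back: u(s,t) = exp(-t)w(s,t).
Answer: u(s, t) = exp(-3t)sin(s) + 3exp(-19t)sin(3s) - 2exp(-33t)sin(4s)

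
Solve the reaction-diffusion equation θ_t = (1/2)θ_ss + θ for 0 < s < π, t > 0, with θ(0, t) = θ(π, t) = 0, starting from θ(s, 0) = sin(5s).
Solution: Substitute θ = exp(t)u, i.e. u = exp(-t)θ.
By the product rule, θ_t = exp(t)(u_t + u), θ_ss = exp(t)u_ss.
Substituting into the PDE and dividing by exp(t): u_t + u = (1/2)u_ss + u.
The lower-order terms cancel, leaving the standard heat equation u_t = (1/2)u_ss.
Initial data for u: u(s,0) = θ(s,0) = sin(5s). The boundary conditions carry over: u(0,t) = u(π,t) = 0.
Solve for u:
  Using separation of variables u = X(s)G(t):
  Eigenfunctions: sin(ns), n = 1, 2, 3, ...
  General solution: u(s, t) = Σ c_n sin(ns) exp(-n² t/2)
  Matching u(s,0) = sin(5s) term by term: c_5=1.
Hence u(s,t) = exp(-25t/2)sin(5s).
Transform back: θ(s,t) = exp(t)u(s,t).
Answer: θ(s, t) = exp(-23t/2)sin(5s)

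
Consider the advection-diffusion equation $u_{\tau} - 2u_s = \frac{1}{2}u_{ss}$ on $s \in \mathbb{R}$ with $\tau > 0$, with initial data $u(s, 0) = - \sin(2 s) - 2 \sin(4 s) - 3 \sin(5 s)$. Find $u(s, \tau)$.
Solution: Change to a moving frame: let $\eta = s + 2\tau$, $\sigma = \tau$ and write $u(s,\tau) = w(\eta,\sigma)$.
By the chain rule $u_{\tau} = w_{\sigma} + 2w_{\eta}$, $u_s = w_{\eta}$, $u_{ss} = w_{\eta\eta}$.
Then $u_{\tau} - 2u_s = w_{\sigma}$: the advection term cancels and the PDE becomes the heat equation $w_{\sigma} = \frac{1}{2}w_{\eta\eta}$ on $\eta \in \mathbb{R}$.
Initial data: $w(\eta,0) = u(\eta,0) = - \sin(2 \eta) - 2 \sin(4 \eta) - 3 \sin(5 \eta)$.
On $\eta \in \mathbb{R}$ each mode satisfies $(\sin(n\eta))'' = -n^2 \sin(n\eta)$, so $e^{-n^2\sigma/2} \sin(n\eta)$ solves the heat equation; by superposition $w(\eta,\sigma) = \sum c_n e^{-n^2\sigma/2} \sin(n\eta)$.
Reading off the coefficients: $c_2=-1, c_4=-2, c_5=-3$, so $w(\eta,\sigma) = - e^{-2 \sigma} \sin(2 \eta) - 2 e^{-8 \sigma} \sin(4 \eta) - 3 e^{-25 \sigma/2} \sin(5 \eta)$.
Substituting back $\eta = s + 2\tau$, $\sigma = \tau$: $u(s,\tau) = w(s + 2\tau, \tau)$.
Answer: $u(s, \tau) = - e^{-2 \tau} \sin(4 \tau + 2 s) - 2 e^{-8 \tau} \sin(8 \tau + 4 s) - 3 e^{-25 \tau/2} \sin(10 \tau + 5 s)$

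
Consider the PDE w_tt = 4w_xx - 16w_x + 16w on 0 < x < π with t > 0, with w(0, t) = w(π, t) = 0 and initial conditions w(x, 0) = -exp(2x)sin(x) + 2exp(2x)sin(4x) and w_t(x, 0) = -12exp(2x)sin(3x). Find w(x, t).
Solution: Substitute w = exp(2x)u.
Then w_x = exp(2x)(u_x + 2u), w_xx = exp(2x)(u_xx + 4u_x + 4u), w_tt = exp(2x)u_tt; substituting and dividing by exp(2x), the lower-order terms cancel: u_tt = 4u_xx (standard wave equation).
Data for u: u(x,0) = exp(-2x)w(x,0) = -sin(x) + 2sin(4x); u_t(x,0) = exp(-2x)w_t(x,0) = -12sin(3x). The boundary conditions carry over: u(0,t) = u(π,t) = 0.
Separating variables: u = Σ [A_n cos(ω_n t) + B_n sin(ω_n t)] sin(nx), ω_n = 2n. From ICs (B_n = velocity coefficient / ω_n): A_1=-1, A_4=2, B_3=-2.
So u(x,t) = -2sin(6t)sin(3x) - sin(x)cos(2t) + 2sin(4x)cos(8t), and w(x,t) = exp(2x)u(x,t).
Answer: w(x, t) = -2exp(2x)sin(6t)sin(3x) - exp(2x)sin(x)cos(2t) + 2exp(2x)sin(4x)cos(8t)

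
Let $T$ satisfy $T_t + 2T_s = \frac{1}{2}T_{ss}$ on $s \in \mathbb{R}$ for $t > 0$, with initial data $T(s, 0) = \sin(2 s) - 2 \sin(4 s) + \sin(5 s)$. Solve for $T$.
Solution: Moving frame: $\eta = s - 2t$, $\sigma = t$, $T = u(\eta,\sigma)$, so $T_t = u_{\sigma} - 2u_{\eta}$ and $T_{ss} = u_{\eta\eta}$.
Hence $T_t + 2T_s = u_{\sigma}$ and the PDE becomes the heat equation $u_{\sigma} = \frac{1}{2}u_{\eta\eta}$ on $\eta \in \mathbb{R}$.
Initial data: $u(\eta,0) = T(\eta,0) = \sin(2 \eta) - 2 \sin(4 \eta) + \sin(5 \eta)$. Each mode $\sin(n\eta)$ decays as $e^{-n^2\sigma/2}$ on $\mathbb{R}$, so $u(\eta,\sigma) = \sum c_n e^{-n^2\sigma/2} \sin(n\eta)$ with $c_2=1, c_4=-2, c_5=1$: $u(\eta,\sigma) = e^{-2 \sigma} \sin(2 \eta) - 2 e^{-8 \sigma} \sin(4 \eta) + e^{-25 \sigma/2} \sin(5 \eta)$.
Substituting back: $T(s,t) = u(s - 2t, t)$.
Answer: $T(s, t) = e^{-2 t} \sin(2 s - 4 t) - 2 e^{-8 t} \sin(4 s - 8 t) + e^{-25 t/2} \sin(5 s - 10 t)$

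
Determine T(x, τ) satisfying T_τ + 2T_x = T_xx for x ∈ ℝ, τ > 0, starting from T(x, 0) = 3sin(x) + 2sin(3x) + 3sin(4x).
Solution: Change to a moving frame: let η = x - 2τ, σ = τ and write T(x,τ) = u(η,σ).
By the chain rule T_τ = u_σ - 2u_η, T_x = u_η, T_xx = u_ηη.
Then T_τ + 2T_x = u_σ: the advection term cancels and the PDE becomes the heat equation u_σ = u_ηη on η ∈ ℝ.
Initial data: u(η,0) = T(η,0) = 3sin(η) + 2sin(3η) + 3sin(4η).
On η ∈ ℝ each mode satisfies (sin(nη))″ = -n² sin(nη), so exp(-n²σ) sin(nη) solves the heat equation; by superposition u(η,σ) = Σ c_n exp(-n²σ) sin(nη).
Reading off the coefficients: c_1=3, c_3=2, c_4=3, so u(η,σ) = 3exp(-σ)sin(η) + 2exp(-9σ)sin(3η) + 3exp(-16σ)sin(4η).
Substituting back η = x - 2τ, σ = τ: T(x,τ) = u(x - 2τ, τ).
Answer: T(x, τ) = 3exp(-τ)sin(x - 2τ) + 2exp(-9τ)sin(3x - 6τ) + 3exp(-16τ)sin(4x - 8τ)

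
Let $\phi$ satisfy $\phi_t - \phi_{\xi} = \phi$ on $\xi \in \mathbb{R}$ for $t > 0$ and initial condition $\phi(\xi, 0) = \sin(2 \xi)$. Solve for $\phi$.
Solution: Substitute $\phi = e^{t}u$.
Then $\phi_t = e^{t}(u_t + u)$, $\phi_{\xi} = e^{t}u_{\xi}$; substituting and dividing by $e^{t}$, the lower-order terms cancel: $u_t - u_{\xi} = 0$ (standard advection equation).
Data for $u$: $u(\xi,0) = \phi(\xi,0) = \sin(2 \xi)$.
By characteristics ($d\xi/dt = -1$), $u(\xi,t) = f(\xi + t)$ with $f = u( \cdot , 0)$.
So $u(\xi,t) = \sin(2 t + 2 \xi)$, and $\phi(\xi,t) = e^{t}u(\xi,t)$.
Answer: $\phi(\xi, t) = e^{t} \sin(2 \xi + 2 t)$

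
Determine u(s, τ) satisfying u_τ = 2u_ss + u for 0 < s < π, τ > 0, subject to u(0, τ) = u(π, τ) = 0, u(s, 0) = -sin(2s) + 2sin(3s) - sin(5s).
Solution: Substitute u = exp(τ)w.
Then u_τ = exp(τ)(w_τ + w), u_ss = exp(τ)w_ss; substituting and dividing by exp(τ), the lower-order terms cancel: w_τ = 2w_ss (standard heat equation).
Data for w: w(s,0) = u(s,0) = -sin(2s) + 2sin(3s) - sin(5s). The boundary conditions carry over: w(0,τ) = w(π,τ) = 0.
Separating variables: w = Σ c_n exp(-2n²τ) sin(ns). From w(s,0) = -sin(2s) + 2sin(3s) - sin(5s): c_2=-1, c_3=2, c_5=-1.
So w(s,τ) = -exp(-8τ)sin(2s) + 2exp(-18τ)sin(3s) - exp(-50τ)sin(5s), and u(s,τ) = exp(τ)w(s,τ).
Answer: u(s, τ) = -exp(-7τ)sin(2s) + 2exp(-17τ)sin(3s) - exp(-49τ)sin(5s)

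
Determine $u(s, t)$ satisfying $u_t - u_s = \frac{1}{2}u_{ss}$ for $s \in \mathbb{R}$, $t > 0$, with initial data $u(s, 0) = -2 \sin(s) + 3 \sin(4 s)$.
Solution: Moving frame: $\eta = s + t$, $\sigma = t$, $u = w(\eta,\sigma)$, so $u_t = w_{\sigma} + w_{\eta}$ and $u_{ss} = w_{\eta\eta}$.
Hence $u_t - u_s = w_{\sigma}$ and the PDE becomes the heat equation $w_{\sigma} = \frac{1}{2}w_{\eta\eta}$ on $\eta \in \mathbb{R}$.
Initial data: $w(\eta,0) = u(\eta,0) = -2 \sin(\eta) + 3 \sin(4 \eta)$. Each mode $\sin(n\eta)$ decays as $e^{-n^2\sigma/2}$ on $\mathbb{R}$, so $w(\eta,\sigma) = \sum c_n e^{-n^2\sigma/2} \sin(n\eta)$ with $c_1=-2, c_4=3$: $w(\eta,\sigma) = 3 e^{-8 \sigma} \sin(4 \eta) - 2 e^{-\sigma/2} \sin(\eta)$.
Substituting back: $u(s,t) = w(s + t, t)$.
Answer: $u(s, t) = 3 e^{-8 t} \sin(4 s + 4 t) - 2 e^{-t/2} \sin(s + t)$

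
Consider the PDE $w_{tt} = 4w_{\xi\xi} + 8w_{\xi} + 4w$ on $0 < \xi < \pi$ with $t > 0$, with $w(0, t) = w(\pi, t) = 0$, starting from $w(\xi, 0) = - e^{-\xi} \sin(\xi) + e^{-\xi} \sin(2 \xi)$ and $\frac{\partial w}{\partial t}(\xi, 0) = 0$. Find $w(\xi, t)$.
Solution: Substitute $w = e^{-\xi}u$.
Then $w_{\xi} = e^{-\xi}(u_{\xi} - u)$, $w_{\xi\xi} = e^{-\xi}(u_{\xi\xi} - 2u_{\xi} + u)$, $w_{tt} = e^{-\xi}u_{tt}$; substituting and dividing by $e^{-\xi}$, the lower-order terms cancel: $u_{tt} = 4u_{\xi\xi}$ (standard wave equation).
Data for $u$: $u(\xi,0) = e^{\xi}w(\xi,0) = - \sin(\xi) + \sin(2 \xi)$; $u_t(\xi,0) = e^{\xi}w_t(\xi,0) = 0$. The boundary conditions carry over: $u(0,t) = u(\pi,t) = 0$.
Separating variables: $u = \sum [A_n \cos(\omega_n t) + B_n \sin(\omega_n t)] \sin(n\xi)$, $\omega_n = 2n$. From ICs: $A_1=-1, A_2=1$.
So $u(\xi,t) = - \sin(\xi) \cos(2 t) + \sin(2 \xi) \cos(4 t)$, and $w(\xi,t) = e^{-\xi}u(\xi,t)$.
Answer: $w(\xi, t) = - e^{-\xi} \sin(\xi) \cos(2 t) + e^{-\xi} \sin(2 \xi) \cos(4 t)$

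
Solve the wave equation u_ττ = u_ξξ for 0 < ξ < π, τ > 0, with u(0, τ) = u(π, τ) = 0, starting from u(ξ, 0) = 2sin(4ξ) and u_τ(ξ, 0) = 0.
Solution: Using separation of variables u = X(ξ)T(τ):
Eigenfunctions: sin(nξ), n = 1, 2, 3, ...
General solution: u(ξ, τ) = Σ [A_n cos(n τ) + B_n sin(n τ)] sin(nξ)
From u(ξ,0) = 2sin(4ξ): A_4=2. From u_τ(ξ,0) = 0: all B_n = 0.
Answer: u(ξ, τ) = 2sin(4ξ)cos(4τ)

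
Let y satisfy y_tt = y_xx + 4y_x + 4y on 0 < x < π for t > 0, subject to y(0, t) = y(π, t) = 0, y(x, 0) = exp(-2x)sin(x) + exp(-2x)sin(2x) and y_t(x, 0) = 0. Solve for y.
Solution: Substitute y = exp(-2x)u, i.e. u = exp(2x)y.
By the product rule, y_x = exp(-2x)(u_x - 2u), y_xx = exp(-2x)(u_xx - 4u_x + 4u), y_tt = exp(-2x)u_tt.
Substituting into the PDE and dividing by exp(-2x): u_tt = (u_xx - 4u_x + 4u) + 4(u_x - 2u) + 4u.
The lower-order terms cancel, leaving the standard wave equation u_tt = u_xx.
Initial data for u: u(x,0) = exp(2x)y(x,0) = sin(x) + sin(2x); u_t(x,0) = exp(2x)y_t(x,0) = 0. The boundary conditions carry over: u(0,t) = u(π,t) = 0.
Solve for u:
  Using separation of variables u = X(x)T(t):
  Eigenfunctions: sin(nx), n = 1, 2, 3, ...
  General solution: u(x, t) = Σ [A_n cos(n t) + B_n sin(n t)] sin(nx)
  From u(x,0) = sin(x) + sin(2x): A_1=1, A_2=1. From u_t(x,0) = 0: all B_n = 0.
Hence u(x,t) = sin(x)cos(t) + sin(2x)cos(2t).
Transform back: y(x,t) = exp(-2x)u(x,t).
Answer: y(x, t) = exp(-2x)sin(x)cos(t) + exp(-2x)sin(2x)cos(2t)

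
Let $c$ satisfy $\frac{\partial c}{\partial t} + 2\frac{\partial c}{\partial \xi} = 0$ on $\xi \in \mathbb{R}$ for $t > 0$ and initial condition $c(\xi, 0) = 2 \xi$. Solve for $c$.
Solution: By method of characteristics (waves move right with speed 2):
Along characteristics $\xi - 2t =$ const, $c$ is constant, so $c(\xi,t) = f(\xi - 2t)$ with $f = c( \cdot , 0)$.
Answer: $c(\xi, t) = 2 \xi - 4 t$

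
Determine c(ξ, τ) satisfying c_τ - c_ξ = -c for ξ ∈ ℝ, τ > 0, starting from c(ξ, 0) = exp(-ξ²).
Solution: Substitute c = exp(-τ)u, i.e. u = exp(τ)c.
By the product rule, c_τ = exp(-τ)(u_τ - u), c_ξ = exp(-τ)u_ξ.
Substituting into the PDE and dividing by exp(-τ): u_τ - u - u_ξ = -u.
The lower-order terms cancel, leaving the standard advection equation u_τ - u_ξ = 0.
Initial data for u: u(ξ,0) = c(ξ,0) = exp(-ξ²).
Solve for u:
  By method of characteristics (waves move left with speed 1):
  Along characteristics ξ + τ = const, u is constant, so u(ξ,τ) = f(ξ + τ) with f = u(·, 0).
Hence u(ξ,τ) = exp(-(ξ + τ)²).
Transform back: c(ξ,τ) = exp(-τ)u(ξ,τ).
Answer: c(ξ, τ) = exp(-τ)exp(-(ξ + τ)²)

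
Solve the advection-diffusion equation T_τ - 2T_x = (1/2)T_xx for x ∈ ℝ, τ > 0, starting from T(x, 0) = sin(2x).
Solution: Change to a moving frame: let η = x + 2τ, σ = τ and write T(x,τ) = u(η,σ).
By the chain rule T_τ = u_σ + 2u_η, T_x = u_η, T_xx = u_ηη.
Then T_τ - 2T_x = u_σ: the advection term cancels and the PDE becomes the heat equation u_σ = (1/2)u_ηη on η ∈ ℝ.
Initial data: u(η,0) = T(η,0) = sin(2η).
On η ∈ ℝ each mode satisfies (sin(nη))″ = -n² sin(nη), so exp(-n²σ/2) sin(nη) solves the heat equation; by superposition u(η,σ) = Σ c_n exp(-n²σ/2) sin(nη).
Reading off the coefficients: c_2=1, so u(η,σ) = exp(-2σ)sin(2η).
Substituting back η = x + 2τ, σ = τ: T(x,τ) = u(x + 2τ, τ).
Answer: T(x, τ) = exp(-2τ)sin(2x + 4τ)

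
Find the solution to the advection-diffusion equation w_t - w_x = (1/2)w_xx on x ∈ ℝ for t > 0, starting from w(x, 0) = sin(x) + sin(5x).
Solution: Change to a moving frame: let η = x + t, σ = t and write w(x,t) = u(η,σ).
By the chain rule w_t = u_σ + u_η, w_x = u_η, w_xx = u_ηη.
Then w_t - w_x = u_σ: the advection term cancels and the PDE becomes the heat equation u_σ = (1/2)u_ηη on η ∈ ℝ.
Initial data: u(η,0) = w(η,0) = sin(η) + sin(5η).
On η ∈ ℝ each mode satisfies (sin(nη))″ = -n² sin(nη), so exp(-n²σ/2) sin(nη) solves the heat equation; by superposition u(η,σ) = Σ c_n exp(-n²σ/2) sin(nη).
Reading off the coefficients: c_1=1, c_5=1, so u(η,σ) = exp(-σ/2)sin(η) + exp(-25σ/2)sin(5η).
Substituting back η = x + t, σ = t: w(x,t) = u(x + t, t).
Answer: w(x, t) = exp(-t/2)sin(t + x) + exp(-25t/2)sin(5t + 5x)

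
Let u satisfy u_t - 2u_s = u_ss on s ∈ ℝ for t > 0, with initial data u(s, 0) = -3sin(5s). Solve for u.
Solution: Moving frame: η = s + 2t, σ = t, u = w(η,σ), so u_t = w_σ + 2w_η and u_ss = w_ηη.
Hence u_t - 2u_s = w_σ and the PDE becomes the heat equation w_σ = w_ηη on η ∈ ℝ.
Initial data: w(η,0) = u(η,0) = -3sin(5η). Each mode sin(nη) decays as exp(-n²σ) on ℝ, so w(η,σ) = Σ c_n exp(-n²σ) sin(nη) with c_5=-3: w(η,σ) = -3exp(-25σ)sin(5η).
Substituting back: u(s,t) = w(s + 2t, t).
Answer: u(s, t) = -3exp(-25t)sin(5s + 10t)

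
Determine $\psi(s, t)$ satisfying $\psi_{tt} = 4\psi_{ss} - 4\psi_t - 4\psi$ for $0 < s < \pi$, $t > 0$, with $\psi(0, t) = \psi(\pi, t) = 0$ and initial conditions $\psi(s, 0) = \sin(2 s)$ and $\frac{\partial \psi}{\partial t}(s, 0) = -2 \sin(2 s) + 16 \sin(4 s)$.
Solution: Substitute $\psi = e^{-2t}u$.
Then $\psi_t = e^{-2t}(u_t - 2u)$, $\psi_{tt} = e^{-2t}(u_{tt} - 4u_t + 4u)$, $\psi_{ss} = e^{-2t}u_{ss}$; substituting and dividing by $e^{-2t}$, the lower-order terms cancel: $u_{tt} = 4u_{ss}$ (standard wave equation).
Data for $u$: $u(s,0) = \psi(s,0) = \sin(2 s)$; $u_t(s,0) = \psi_t(s,0) + 2\psi(s,0) = 16 \sin(4 s)$. The boundary conditions carry over: $u(0,t) = u(\pi,t) = 0$.
Separating variables: $u = \sum [A_n \cos(\omega_n t) + B_n \sin(\omega_n t)] \sin(ns)$, $\omega_n = 2n$. From ICs ($B_n$ = velocity coefficient / $\omega_n$): $A_2=1, B_4=2$.
So $u(s,t) = \sin(2 s) \cos(4 t) + 2 \sin(4 s) \sin(8 t)$, and $\psi(s,t) = e^{-2t}u(s,t)$.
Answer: $\psi(s, t) = e^{-2 t} \sin(2 s) \cos(4 t) + 2 e^{-2 t} \sin(4 s) \sin(8 t)$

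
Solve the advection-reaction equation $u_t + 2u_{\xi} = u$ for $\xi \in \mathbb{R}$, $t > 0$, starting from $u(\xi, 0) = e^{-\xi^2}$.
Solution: Substitute $u = e^{t}w$, i.e. $w = e^{-t}u$.
By the product rule, $u_t = e^{t}(w_t + w)$, $u_{\xi} = e^{t}w_{\xi}$.
Substituting into the PDE and dividing by $e^{t}$: $w_t + w + 2w_{\xi} = w$.
The lower-order terms cancel, leaving the standard advection equation $w_t + 2w_{\xi} = 0$.
Initial data for $w$: $w(\xi,0) = u(\xi,0) = e^{-\xi^2}$.
Solve for $w$:
  By method of characteristics (waves move right with speed 2):
  Along characteristics $\xi - 2t =$ const, $w$ is constant, so $w(\xi,t) = f(\xi - 2t)$ with $f = w( \cdot , 0)$.
Hence $w(\xi,t) = e^{-(-2 t + \xi)^2}$.
Transform back: $u(\xi,t) = e^{t}w(\xi,t)$.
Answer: $u(\xi, t) = e^{t} e^{-(\xi - 2 t)^2}$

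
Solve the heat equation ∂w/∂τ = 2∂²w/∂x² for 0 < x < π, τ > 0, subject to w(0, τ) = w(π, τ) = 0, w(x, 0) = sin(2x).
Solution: Using separation of variables w = X(x)T(τ):
Eigenfunctions: sin(nx), n = 1, 2, 3, ...
General solution: w(x, τ) = Σ c_n sin(nx) exp(-2n² τ)
Matching w(x,0) = sin(2x) term by term: c_2=1.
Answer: w(x, τ) = exp(-8τ)sin(2x)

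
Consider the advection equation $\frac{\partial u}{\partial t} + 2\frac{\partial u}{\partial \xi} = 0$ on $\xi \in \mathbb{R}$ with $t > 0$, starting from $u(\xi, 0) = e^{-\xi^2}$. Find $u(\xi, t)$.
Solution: By method of characteristics (waves move right with speed 2):
Along characteristics $\xi - 2t =$ const, $u$ is constant, so $u(\xi,t) = f(\xi - 2t)$ with $f = u( \cdot , 0)$.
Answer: $u(\xi, t) = e^{-(\xi - 2 t)^2}$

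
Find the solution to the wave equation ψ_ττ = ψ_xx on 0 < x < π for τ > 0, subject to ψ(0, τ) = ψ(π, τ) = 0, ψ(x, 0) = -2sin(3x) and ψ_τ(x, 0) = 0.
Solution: Separating variables: ψ = Σ [A_n cos(ω_n τ) + B_n sin(ω_n τ)] sin(nx), ω_n = n. From ICs: A_3=-2.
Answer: ψ(x, τ) = -2sin(3x)cos(3τ)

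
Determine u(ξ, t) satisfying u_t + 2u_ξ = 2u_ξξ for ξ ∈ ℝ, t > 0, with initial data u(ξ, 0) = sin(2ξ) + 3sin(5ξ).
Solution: Change to a moving frame: let η = ξ - 2t, σ = t and write u(ξ,t) = w(η,σ).
By the chain rule u_t = w_σ - 2w_η, u_ξ = w_η, u_ξξ = w_ηη.
Then u_t + 2u_ξ = w_σ: the advection term cancels and the PDE becomes the heat equation w_σ = 2w_ηη on η ∈ ℝ.
Initial data: w(η,0) = u(η,0) = sin(2η) + 3sin(5η).
On η ∈ ℝ each mode satisfies (sin(nη))″ = -n² sin(nη), so exp(-2n²σ) sin(nη) solves the heat equation; by superposition w(η,σ) = Σ c_n exp(-2n²σ) sin(nη).
Reading off the coefficients: c_2=1, c_5=3, so w(η,σ) = exp(-8σ)sin(2η) + 3exp(-50σ)sin(5η).
Substituting back η = ξ - 2t, σ = t: u(ξ,t) = w(ξ - 2t, t).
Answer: u(ξ, t) = -exp(-8t)sin(4t - 2ξ) - 3exp(-50t)sin(10t - 5ξ)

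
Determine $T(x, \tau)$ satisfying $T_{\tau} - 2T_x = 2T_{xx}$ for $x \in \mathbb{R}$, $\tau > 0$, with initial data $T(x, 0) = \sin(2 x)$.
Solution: Change to a moving frame: let $\eta = x + 2\tau$, $\sigma = \tau$ and write $T(x,\tau) = u(\eta,\sigma)$.
By the chain rule $T_{\tau} = u_{\sigma} + 2u_{\eta}$, $T_x = u_{\eta}$, $T_{xx} = u_{\eta\eta}$.
Then $T_{\tau} - 2T_x = u_{\sigma}$: the advection term cancels and the PDE becomes the heat equation $u_{\sigma} = 2u_{\eta\eta}$ on $\eta \in \mathbb{R}$.
Initial data: $u(\eta,0) = T(\eta,0) = \sin(2 \eta)$.
On $\eta \in \mathbb{R}$ each mode satisfies $(\sin(n\eta))'' = -n^2 \sin(n\eta)$, so $e^{-2n^2\sigma} \sin(n\eta)$ solves the heat equation; by superposition $u(\eta,\sigma) = \sum c_n e^{-2n^2\sigma} \sin(n\eta)$.
Reading off the coefficients: $c_2=1$, so $u(\eta,\sigma) = e^{-8 \sigma} \sin(2 \eta)$.
Substituting back $\eta = x + 2\tau$, $\sigma = \tau$: $T(x,\tau) = u(x + 2\tau, \tau)$.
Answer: $T(x, \tau) = e^{-8 \tau} \sin(4 \tau + 2 x)$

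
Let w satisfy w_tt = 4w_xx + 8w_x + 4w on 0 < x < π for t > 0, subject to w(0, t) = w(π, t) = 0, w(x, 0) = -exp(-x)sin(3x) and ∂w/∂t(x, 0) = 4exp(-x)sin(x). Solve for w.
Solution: Substitute w = exp(-x)u.
Then w_x = exp(-x)(u_x - u), w_xx = exp(-x)(u_xx - 2u_x + u), w_tt = exp(-x)u_tt; substituting and dividing by exp(-x), the lower-order terms cancel: u_tt = 4u_xx (standard wave equation).
Data for u: u(x,0) = exp(x)w(x,0) = -sin(3x); u_t(x,0) = exp(x)w_t(x,0) = 4sin(x). The boundary conditions carry over: u(0,t) = u(π,t) = 0.
Separating variables: u = Σ [A_n cos(ω_n t) + B_n sin(ω_n t)] sin(nx), ω_n = 2n. From ICs (B_n = velocity coefficient / ω_n): A_3=-1, B_1=2.
So u(x,t) = 2sin(2t)sin(x) - sin(3x)cos(6t), and w(x,t) = exp(-x)u(x,t).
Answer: w(x, t) = 2exp(-x)sin(2t)sin(x) - exp(-x)sin(3x)cos(6t)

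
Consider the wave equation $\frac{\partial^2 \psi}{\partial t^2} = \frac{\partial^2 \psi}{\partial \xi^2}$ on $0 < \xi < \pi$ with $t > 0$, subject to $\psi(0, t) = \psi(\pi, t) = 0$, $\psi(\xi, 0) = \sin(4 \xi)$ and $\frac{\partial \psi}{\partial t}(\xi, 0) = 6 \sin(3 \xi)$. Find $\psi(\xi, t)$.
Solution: Using separation of variables $\psi = X(\xi)T(t)$:
Eigenfunctions: $\sin(n\xi)$, $n = 1, 2, 3, \ldots$
General solution: $\psi(\xi, t) = \sum [A_n \cos(n t) + B_n \sin(n t)] \sin(n\xi)$
From $\psi(\xi,0) = \sin(4 \xi)$: $A_4=1$. From $\psi_t(\xi,0) = 6 \sin(3 \xi)$, using $\psi_t(\xi,0) = \sum \omega_n B_n \sin(n\xi)$ with $\omega_n = n$: $B_3 = 6/3 = 2$.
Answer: $\psi(\xi, t) = 2 \sin(3 \xi) \sin(3 t) + \sin(4 \xi) \cos(4 t)$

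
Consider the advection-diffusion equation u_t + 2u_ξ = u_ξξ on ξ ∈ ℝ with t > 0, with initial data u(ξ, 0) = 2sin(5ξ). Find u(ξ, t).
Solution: Moving frame: η = ξ - 2t, σ = t, u = w(η,σ), so u_t = w_σ - 2w_η and u_ξξ = w_ηη.
Hence u_t + 2u_ξ = w_σ and the PDE becomes the heat equation w_σ = w_ηη on η ∈ ℝ.
Initial data: w(η,0) = u(η,0) = 2sin(5η). Each mode sin(nη) decays as exp(-n²σ) on ℝ, so w(η,σ) = Σ c_n exp(-n²σ) sin(nη) with c_5=2: w(η,σ) = 2exp(-25σ)sin(5η).
Substituting back: u(ξ,t) = w(ξ - 2t, t).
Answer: u(ξ, t) = -2exp(-25t)sin(10t - 5ξ)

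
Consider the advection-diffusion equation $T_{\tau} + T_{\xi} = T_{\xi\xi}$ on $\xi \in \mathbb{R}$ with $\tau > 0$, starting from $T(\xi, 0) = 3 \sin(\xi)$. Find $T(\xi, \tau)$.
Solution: Change to a moving frame: let $\eta = \xi - \tau$, $\sigma = \tau$ and write $T(\xi,\tau) = u(\eta,\sigma)$.
By the chain rule $T_{\tau} = u_{\sigma} - u_{\eta}$, $T_{\xi} = u_{\eta}$, $T_{\xi\xi} = u_{\eta\eta}$.
Then $T_{\tau} + T_{\xi} = u_{\sigma}$: the advection term cancels and the PDE becomes the heat equation $u_{\sigma} = u_{\eta\eta}$ on $\eta \in \mathbb{R}$.
Initial data: $u(\eta,0) = T(\eta,0) = 3 \sin(\eta)$.
On $\eta \in \mathbb{R}$ each mode satisfies $(\sin(n\eta))'' = -n^2 \sin(n\eta)$, so $e^{-n^2\sigma} \sin(n\eta)$ solves the heat equation; by superposition $u(\eta,\sigma) = \sum c_n e^{-n^2\sigma} \sin(n\eta)$.
Reading off the coefficients: $c_1=3$, so $u(\eta,\sigma) = 3 e^{-\sigma} \sin(\eta)$.
Substituting back $\eta = \xi - \tau$, $\sigma = \tau$: $T(\xi,\tau) = u(\xi - \tau, \tau)$.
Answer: $T(\xi, \tau) = -3 e^{-\tau} \sin(\tau - \xi)$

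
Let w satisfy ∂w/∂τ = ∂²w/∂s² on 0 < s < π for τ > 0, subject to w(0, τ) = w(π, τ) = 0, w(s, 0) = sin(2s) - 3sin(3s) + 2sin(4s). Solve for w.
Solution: Using separation of variables w = X(s)T(τ):
Eigenfunctions: sin(ns), n = 1, 2, 3, ...
General solution: w(s, τ) = Σ c_n sin(ns) exp(-n² τ)
Matching w(s,0) = sin(2s) - 3sin(3s) + 2sin(4s) term by term: c_2=1, c_3=-3, c_4=2.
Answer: w(s, τ) = exp(-4τ)sin(2s) - 3exp(-9τ)sin(3s) + 2exp(-16τ)sin(4s)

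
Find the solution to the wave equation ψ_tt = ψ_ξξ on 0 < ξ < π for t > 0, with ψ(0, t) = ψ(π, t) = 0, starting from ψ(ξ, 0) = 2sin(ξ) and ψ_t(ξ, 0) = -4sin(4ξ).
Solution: Separating variables: ψ = Σ [A_n cos(ω_n t) + B_n sin(ω_n t)] sin(nξ), ω_n = n. From ICs (B_n = velocity coefficient / ω_n): A_1=2, B_4=-1.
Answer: ψ(ξ, t) = -sin(4t)sin(4ξ) + 2sin(ξ)cos(t)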